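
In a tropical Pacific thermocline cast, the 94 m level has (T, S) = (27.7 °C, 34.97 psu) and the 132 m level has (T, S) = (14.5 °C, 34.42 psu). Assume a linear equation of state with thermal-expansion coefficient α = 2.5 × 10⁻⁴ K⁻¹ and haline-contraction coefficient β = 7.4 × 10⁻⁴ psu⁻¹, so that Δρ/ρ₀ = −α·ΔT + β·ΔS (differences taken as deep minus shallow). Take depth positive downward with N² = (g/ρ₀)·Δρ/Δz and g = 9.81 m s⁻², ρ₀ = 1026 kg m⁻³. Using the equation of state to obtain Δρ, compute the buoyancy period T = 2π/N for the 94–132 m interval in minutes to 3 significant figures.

ΔT = -13.2 K, ΔS = -0.55 psu (deep − shallow).
Δρ/ρ₀ = −αΔT + βΔS = 3.30 × 10⁻³ − 4.07 × 10⁻⁴ = 2.893 × 10⁻³, so Δρ ≈ 2.968 kg m⁻³.
N² = (g/ρ₀)·Δρ/Δz = g·(Δρ/ρ₀)/Δz = 9.81 × 2.893 × 10⁻³ / 38 = 7.4685 × 10⁻⁴ s⁻².
N = √(7.4685 × 10⁻⁴) = 0.027329 rad s⁻¹ → T = 2π/N = 229.91 s = 3.8318 min ≈ 3.83 min.

3.83 min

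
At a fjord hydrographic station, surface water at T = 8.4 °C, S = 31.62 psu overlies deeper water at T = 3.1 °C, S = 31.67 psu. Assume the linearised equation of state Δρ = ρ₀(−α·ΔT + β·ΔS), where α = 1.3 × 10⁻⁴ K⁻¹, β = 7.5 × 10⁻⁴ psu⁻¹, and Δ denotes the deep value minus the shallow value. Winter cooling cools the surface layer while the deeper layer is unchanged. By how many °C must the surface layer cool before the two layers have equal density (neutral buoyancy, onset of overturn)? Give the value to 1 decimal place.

5.6 °C

Neutral buoyancy requires Δρ = 0, i.e. −α(T_deep − T_surf′) + β(S_deep − S_surf) = 0.
T_surf′ = T_deep − (β/α)·ΔS = 3.1 − (7.5 × 10⁻⁴/1.3 × 10⁻⁴)·(+0.05) = 2.812 °C.
Cooling required: 8.4 − (2.812) = 5.588 °C.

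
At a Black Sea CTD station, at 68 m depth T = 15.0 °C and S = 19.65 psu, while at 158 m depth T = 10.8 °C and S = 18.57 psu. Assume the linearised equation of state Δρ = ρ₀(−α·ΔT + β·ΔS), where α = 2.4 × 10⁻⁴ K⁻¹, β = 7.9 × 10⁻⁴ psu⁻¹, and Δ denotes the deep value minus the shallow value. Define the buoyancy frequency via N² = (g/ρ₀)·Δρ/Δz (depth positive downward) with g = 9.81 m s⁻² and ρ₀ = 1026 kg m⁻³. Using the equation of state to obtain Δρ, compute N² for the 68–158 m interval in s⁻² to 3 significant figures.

ΔT = -4.2 K, ΔS = -1.08 psu (deep − shallow).
Δρ/ρ₀ = −αΔT + βΔS = 1.008 × 10⁻³ − 8.532 × 10⁻⁴ = 1.548 × 10⁻⁴, so Δρ ≈ 0.1588 kg m⁻³.
N² = (g/ρ₀)·Δρ/Δz = g·(Δρ/ρ₀)/Δz = 9.81 × 1.548 × 10⁻⁴ / 90 = 1.6873 × 10⁻⁵ s⁻² ≈ 1.69 × 10⁻⁵ s⁻².

1.69 × 10⁻⁵ s⁻²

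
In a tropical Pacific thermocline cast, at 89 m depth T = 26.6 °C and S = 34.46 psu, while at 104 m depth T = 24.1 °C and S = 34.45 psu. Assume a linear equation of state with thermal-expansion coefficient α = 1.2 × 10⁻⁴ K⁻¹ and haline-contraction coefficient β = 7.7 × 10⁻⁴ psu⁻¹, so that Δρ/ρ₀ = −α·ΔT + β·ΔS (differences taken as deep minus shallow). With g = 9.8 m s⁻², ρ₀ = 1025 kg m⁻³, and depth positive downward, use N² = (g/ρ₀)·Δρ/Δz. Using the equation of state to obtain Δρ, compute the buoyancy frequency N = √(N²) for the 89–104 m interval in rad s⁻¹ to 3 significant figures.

0.0138 rad s⁻¹

ΔT = -2.5 K, ΔS = -0.01 psu (deep − shallow).
Δρ/ρ₀ = −αΔT + βΔS = 3.00 × 10⁻⁴ − 7.70 × 10⁻⁶ = 2.923 × 10⁻⁴, so Δρ ≈ 0.2996 kg m⁻³.
N² = (g/ρ₀)·Δρ/Δz = g·(Δρ/ρ₀)/Δz = 9.8 × 2.923 × 10⁻⁴ / 15 = 1.9097 × 10⁻⁴ s⁻².
N = √(1.9097 × 10⁻⁴) = 0.013819 rad s⁻¹ ≈ 0.0138 rad s⁻¹.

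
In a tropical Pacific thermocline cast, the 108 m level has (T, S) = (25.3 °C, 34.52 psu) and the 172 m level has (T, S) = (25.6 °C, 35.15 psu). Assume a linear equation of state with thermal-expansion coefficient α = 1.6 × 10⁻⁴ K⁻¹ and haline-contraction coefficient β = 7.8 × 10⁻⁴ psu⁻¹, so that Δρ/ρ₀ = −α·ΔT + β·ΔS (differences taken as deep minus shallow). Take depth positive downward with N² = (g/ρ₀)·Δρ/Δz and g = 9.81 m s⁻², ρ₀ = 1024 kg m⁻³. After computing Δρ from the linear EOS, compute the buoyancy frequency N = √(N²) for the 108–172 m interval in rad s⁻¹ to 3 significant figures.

8.24 × 10⁻³ rad s⁻¹

ΔT = +0.3 K, ΔS = +0.63 psu (deep − shallow).
Δρ/ρ₀ = −αΔT + βΔS = -4.80 × 10⁻⁵ + 4.914 × 10⁻⁴ = 4.434 × 10⁻⁴, so Δρ ≈ 0.4540 kg m⁻³.
N² = (g/ρ₀)·Δρ/Δz = g·(Δρ/ρ₀)/Δz = 9.81 × 4.434 × 10⁻⁴ / 64 = 6.7965 × 10⁻⁵ s⁻².
N = √(6.7965 × 10⁻⁵) = 8.2441 × 10⁻³ rad s⁻¹ ≈ 8.24 × 10⁻³ rad s⁻¹.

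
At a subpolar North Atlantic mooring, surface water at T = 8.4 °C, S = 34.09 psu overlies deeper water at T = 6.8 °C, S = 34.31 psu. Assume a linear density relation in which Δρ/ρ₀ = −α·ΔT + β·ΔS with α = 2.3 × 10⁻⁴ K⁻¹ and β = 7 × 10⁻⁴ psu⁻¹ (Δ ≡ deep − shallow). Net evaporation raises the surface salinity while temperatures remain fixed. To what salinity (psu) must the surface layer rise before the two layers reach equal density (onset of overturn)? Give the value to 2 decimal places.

Neutral buoyancy requires −α(T_deep − T_surf) + β(S_deep − S_surf′) = 0.
S_surf′ = S_deep − (α/β)·ΔT = 34.31 − (2.3 × 10⁻⁴/7 × 10⁻⁴)·(-1.6) = 34.8357 psu.
Increase required: 34.8357 − 34.09 = 0.7457 psu.

34.84 psu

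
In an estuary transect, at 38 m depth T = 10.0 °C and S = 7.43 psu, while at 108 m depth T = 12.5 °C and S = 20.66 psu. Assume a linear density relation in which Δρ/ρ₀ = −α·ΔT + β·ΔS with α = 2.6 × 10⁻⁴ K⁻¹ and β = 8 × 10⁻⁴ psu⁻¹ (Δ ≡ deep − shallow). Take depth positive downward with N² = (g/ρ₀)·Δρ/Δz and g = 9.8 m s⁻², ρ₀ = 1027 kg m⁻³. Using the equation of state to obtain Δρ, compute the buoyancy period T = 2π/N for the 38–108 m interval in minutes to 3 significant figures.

ΔT = +2.5 K, ΔS = +13.23 psu (deep − shallow).
Δρ/ρ₀ = −αΔT + βΔS = -6.50 × 10⁻⁴ + 0.010584 = 9.934 × 10⁻³, so Δρ ≈ 10.20 kg m⁻³.
N² = (g/ρ₀)·Δρ/Δz = g·(Δρ/ρ₀)/Δz = 9.8 × 9.934 × 10⁻³ / 70 = 1.3908 × 10⁻³ s⁻².
N = √(1.3908 × 10⁻³) = 0.037293 rad s⁻¹ → T = 2π/N = 168.48 s = 2.8080 min ≈ 2.81 min.

2.81 min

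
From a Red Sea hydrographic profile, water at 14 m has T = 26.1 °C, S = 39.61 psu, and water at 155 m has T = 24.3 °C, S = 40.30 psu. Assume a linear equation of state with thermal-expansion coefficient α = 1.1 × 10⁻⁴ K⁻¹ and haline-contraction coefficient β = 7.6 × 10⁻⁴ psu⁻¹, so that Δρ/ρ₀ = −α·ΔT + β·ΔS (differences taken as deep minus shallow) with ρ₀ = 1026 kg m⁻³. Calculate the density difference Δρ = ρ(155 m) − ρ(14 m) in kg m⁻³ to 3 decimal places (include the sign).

ΔT = -1.8 K, ΔS = +0.69 psu (deep − shallow).
Δρ/ρ₀ = −(1.1 × 10⁻⁴)(-1.8) + (7.6 × 10⁻⁴)(+0.69) = 7.224 × 10⁻⁴.
Δρ = 1026 × (7.224 × 10⁻⁴) = +0.741 kg m⁻³.
Positive Δρ: denser below, stable.

+0.741 kg m⁻³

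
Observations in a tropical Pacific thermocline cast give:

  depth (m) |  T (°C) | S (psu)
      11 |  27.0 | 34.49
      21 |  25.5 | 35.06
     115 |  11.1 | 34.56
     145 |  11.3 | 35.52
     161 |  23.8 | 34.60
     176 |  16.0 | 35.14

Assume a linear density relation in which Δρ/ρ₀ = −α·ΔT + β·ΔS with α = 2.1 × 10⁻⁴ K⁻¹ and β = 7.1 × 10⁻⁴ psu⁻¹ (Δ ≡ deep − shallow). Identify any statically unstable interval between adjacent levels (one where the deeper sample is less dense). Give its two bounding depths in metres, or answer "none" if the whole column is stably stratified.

Evaluate Δρ/ρ₀ = −αΔT + βΔS across each adjacent pair:
  11–21 m: −αΔT+βΔS = −(2.1 × 10⁻⁴)(-1.5)+(7.1 × 10⁻⁴)(+0.57) = 7.2 × 10⁻⁴ → stable
  21–115 m: −αΔT+βΔS = −(2.1 × 10⁻⁴)(-14.4)+(7.1 × 10⁻⁴)(-0.50) = 2.7 × 10⁻³ → stable
  115–145 m: −αΔT+βΔS = −(2.1 × 10⁻⁴)(+0.2)+(7.1 × 10⁻⁴)(+0.96) = 6.4 × 10⁻⁴ → stable
  145–161 m: −αΔT+βΔS = −(2.1 × 10⁻⁴)(+12.5)+(7.1 × 10⁻⁴)(-0.92) = -3.3 × 10⁻³ → UNSTABLE
  161–176 m: −αΔT+βΔS = −(2.1 × 10⁻⁴)(-7.8)+(7.1 × 10⁻⁴)(+0.54) = 2.0 × 10⁻³ → stable
The 145–161 m interval has Δρ < 0: lighter water underlies denser water.

145–161 m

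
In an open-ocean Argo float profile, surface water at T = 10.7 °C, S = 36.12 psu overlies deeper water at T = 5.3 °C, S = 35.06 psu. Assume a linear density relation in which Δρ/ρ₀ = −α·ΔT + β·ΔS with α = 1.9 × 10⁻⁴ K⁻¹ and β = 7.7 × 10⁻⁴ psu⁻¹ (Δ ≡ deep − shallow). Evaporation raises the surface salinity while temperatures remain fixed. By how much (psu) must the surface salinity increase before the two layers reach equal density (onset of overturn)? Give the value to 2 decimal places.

Neutral buoyancy requires −α(T_deep − T_surf) + β(S_deep − S_surf′) = 0.
S_surf′ = S_deep − (α/β)·ΔT = 35.06 − (1.9 × 10⁻⁴/7.7 × 10⁻⁴)·(-5.4) = 36.3925 psu.
Increase required: 36.3925 − 36.12 = 0.2725 psu.

0.27 psu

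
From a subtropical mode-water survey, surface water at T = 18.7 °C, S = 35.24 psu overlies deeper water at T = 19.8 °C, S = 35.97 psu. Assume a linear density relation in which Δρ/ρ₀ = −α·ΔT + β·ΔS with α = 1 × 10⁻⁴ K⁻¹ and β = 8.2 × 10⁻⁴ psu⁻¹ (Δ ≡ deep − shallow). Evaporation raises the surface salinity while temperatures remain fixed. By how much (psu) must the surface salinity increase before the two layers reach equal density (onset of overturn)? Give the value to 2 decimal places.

0.60 psu

Neutral buoyancy requires −α(T_deep − T_surf) + β(S_deep − S_surf′) = 0.
S_surf′ = S_deep − (α/β)·ΔT = 35.97 − (1 × 10⁻⁴/8.2 × 10⁻⁴)·(+1.1) = 35.8359 psu.
Increase required: 35.8359 − 35.24 = 0.5959 psu.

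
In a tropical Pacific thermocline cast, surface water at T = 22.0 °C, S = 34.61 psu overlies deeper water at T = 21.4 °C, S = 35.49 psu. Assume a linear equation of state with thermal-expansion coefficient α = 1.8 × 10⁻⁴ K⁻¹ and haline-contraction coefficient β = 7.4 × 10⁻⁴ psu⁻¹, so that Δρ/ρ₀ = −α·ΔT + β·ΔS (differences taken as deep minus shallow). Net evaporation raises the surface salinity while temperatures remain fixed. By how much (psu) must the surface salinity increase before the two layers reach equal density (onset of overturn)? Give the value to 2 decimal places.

Neutral buoyancy requires −α(T_deep − T_surf) + β(S_deep − S_surf′) = 0.
S_surf′ = S_deep − (α/β)·ΔT = 35.49 − (1.8 × 10⁻⁴/7.4 × 10⁻⁴)·(-0.6) = 35.6359 psu.
Increase required: 35.6359 − 34.61 = 1.0259 psu.

1.03 psu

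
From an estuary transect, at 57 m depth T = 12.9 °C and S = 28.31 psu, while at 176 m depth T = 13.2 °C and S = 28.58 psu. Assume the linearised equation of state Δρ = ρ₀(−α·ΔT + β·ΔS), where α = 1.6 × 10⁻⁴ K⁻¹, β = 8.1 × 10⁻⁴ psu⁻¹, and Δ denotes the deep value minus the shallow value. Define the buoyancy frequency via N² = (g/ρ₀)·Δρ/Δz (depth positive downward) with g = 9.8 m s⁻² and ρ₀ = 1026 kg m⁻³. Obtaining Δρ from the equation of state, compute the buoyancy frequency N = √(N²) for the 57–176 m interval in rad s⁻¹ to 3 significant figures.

ΔT = +0.3 K, ΔS = +0.27 psu (deep − shallow).
Δρ/ρ₀ = −αΔT + βΔS = -4.80 × 10⁻⁵ + 2.187 × 10⁻⁴ = 1.707 × 10⁻⁴, so Δρ ≈ 0.1751 kg m⁻³.
N² = (g/ρ₀)·Δρ/Δz = g·(Δρ/ρ₀)/Δz = 9.8 × 1.707 × 10⁻⁴ / 119 = 1.4058 × 10⁻⁵ s⁻².
N = √(1.4058 × 10⁻⁵) = 3.7494 × 10⁻³ rad s⁻¹ ≈ 3.75 × 10⁻³ rad s⁻¹.

3.75 × 10⁻³ rad s⁻¹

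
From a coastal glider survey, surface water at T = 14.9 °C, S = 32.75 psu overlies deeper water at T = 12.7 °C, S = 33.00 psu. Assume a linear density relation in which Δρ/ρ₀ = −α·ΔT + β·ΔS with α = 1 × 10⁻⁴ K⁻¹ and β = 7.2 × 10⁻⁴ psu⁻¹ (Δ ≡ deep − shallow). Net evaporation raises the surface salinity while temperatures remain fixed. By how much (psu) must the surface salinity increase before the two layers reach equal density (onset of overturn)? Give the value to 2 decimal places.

Neutral buoyancy requires −α(T_deep − T_surf) + β(S_deep − S_surf′) = 0.
S_surf′ = S_deep − (α/β)·ΔT = 33.00 − (1 × 10⁻⁴/7.2 × 10⁻⁴)·(-2.2) = 33.3056 psu.
Increase required: 33.3056 − 32.75 = 0.5556 psu.

0.56 psu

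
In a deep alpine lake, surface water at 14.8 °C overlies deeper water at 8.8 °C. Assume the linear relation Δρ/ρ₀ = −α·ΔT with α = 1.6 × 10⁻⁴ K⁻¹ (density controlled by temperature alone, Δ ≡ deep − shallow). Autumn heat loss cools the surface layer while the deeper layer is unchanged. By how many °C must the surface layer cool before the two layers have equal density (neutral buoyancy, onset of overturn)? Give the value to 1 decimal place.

With temperature the only control, equal density requires T_surf′ = T_deep.
T_surf′ = 8.8 °C.
Cooling required: 14.8 − 8.8 = 6.0 °C.

6.0 °C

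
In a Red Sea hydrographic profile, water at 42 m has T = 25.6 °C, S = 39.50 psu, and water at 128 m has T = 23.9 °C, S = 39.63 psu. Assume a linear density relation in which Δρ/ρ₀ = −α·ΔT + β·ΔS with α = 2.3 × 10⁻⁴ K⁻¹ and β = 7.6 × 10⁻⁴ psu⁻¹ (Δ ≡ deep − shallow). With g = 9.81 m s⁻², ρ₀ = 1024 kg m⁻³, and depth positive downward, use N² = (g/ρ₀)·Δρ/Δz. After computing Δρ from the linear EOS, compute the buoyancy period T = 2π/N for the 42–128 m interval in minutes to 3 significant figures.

ΔT = -1.7 K, ΔS = +0.13 psu (deep − shallow).
Δρ/ρ₀ = −αΔT + βΔS = 3.91 × 10⁻⁴ + 9.88 × 10⁻⁵ = 4.898 × 10⁻⁴, so Δρ ≈ 0.5016 kg m⁻³.
N² = (g/ρ₀)·Δρ/Δz = g·(Δρ/ρ₀)/Δz = 9.81 × 4.898 × 10⁻⁴ / 86 = 5.5871 × 10⁻⁵ s⁻².
N = √(5.5871 × 10⁻⁵) = 7.4747 × 10⁻³ rad s⁻¹ → T = 2π/N = 840.59 s = 14.010 min ≈ 14.0 min.

14.0 min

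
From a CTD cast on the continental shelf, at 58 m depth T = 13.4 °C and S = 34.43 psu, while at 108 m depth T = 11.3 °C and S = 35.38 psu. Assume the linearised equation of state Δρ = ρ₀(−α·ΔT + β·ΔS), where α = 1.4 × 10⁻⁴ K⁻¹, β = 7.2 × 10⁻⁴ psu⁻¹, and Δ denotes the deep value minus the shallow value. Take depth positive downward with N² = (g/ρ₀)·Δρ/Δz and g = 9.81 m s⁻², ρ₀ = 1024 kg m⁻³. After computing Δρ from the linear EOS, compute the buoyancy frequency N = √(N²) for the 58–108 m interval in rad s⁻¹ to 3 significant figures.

0.0139 rad s⁻¹

ΔT = -2.1 K, ΔS = +0.95 psu (deep − shallow).
Δρ/ρ₀ = −αΔT + βΔS = 2.94 × 10⁻⁴ + 6.84 × 10⁻⁴ = 9.78 × 10⁻⁴, so Δρ ≈ 1.001 kg m⁻³.
N² = (g/ρ₀)·Δρ/Δz = g·(Δρ/ρ₀)/Δz = 9.81 × 9.78 × 10⁻⁴ / 50 = 1.9188 × 10⁻⁴ s⁻².
N = √(1.9188 × 10⁻⁴) = 0.013852 rad s⁻¹ ≈ 0.0139 rad s⁻¹.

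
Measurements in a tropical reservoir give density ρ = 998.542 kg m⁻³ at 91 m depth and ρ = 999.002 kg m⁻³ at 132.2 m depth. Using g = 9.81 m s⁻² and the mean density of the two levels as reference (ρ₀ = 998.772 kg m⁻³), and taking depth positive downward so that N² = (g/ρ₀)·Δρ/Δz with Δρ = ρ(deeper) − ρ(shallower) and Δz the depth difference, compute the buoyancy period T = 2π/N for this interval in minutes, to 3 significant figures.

10.0 min

Δρ = 999.002 − 998.542 = 0.460 kg m⁻³ over Δz = 132.2 − 91 = 41.2 m.
N² = (9.81/998.772) × (0.460/41.2) = 1.0966 × 10⁻⁴ s⁻².
N = √(1.0966 × 10⁻⁴) = 0.010472 rad s⁻¹, so T = 2π/N = 600.00 s = 10.000 min ≈ 10.0 min.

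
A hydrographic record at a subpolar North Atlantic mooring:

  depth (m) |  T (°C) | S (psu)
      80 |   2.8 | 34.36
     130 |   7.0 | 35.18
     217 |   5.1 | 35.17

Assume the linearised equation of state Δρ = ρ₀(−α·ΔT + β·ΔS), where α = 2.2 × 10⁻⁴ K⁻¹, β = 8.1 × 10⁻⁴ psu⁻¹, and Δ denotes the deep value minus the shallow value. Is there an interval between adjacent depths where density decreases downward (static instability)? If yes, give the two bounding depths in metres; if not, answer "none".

80–130 m

Evaluate Δρ/ρ₀ = −αΔT + βΔS across each adjacent pair:
  80–130 m: −αΔT+βΔS = −(2.2 × 10⁻⁴)(+4.2)+(8.1 × 10⁻⁴)(+0.82) = -2.6 × 10⁻⁴ → UNSTABLE
  130–217 m: −αΔT+βΔS = −(2.2 × 10⁻⁴)(-1.9)+(8.1 × 10⁻⁴)(-0.01) = 4.1 × 10⁻⁴ → stable
The 80–130 m interval has Δρ < 0: lighter water underlies denser water.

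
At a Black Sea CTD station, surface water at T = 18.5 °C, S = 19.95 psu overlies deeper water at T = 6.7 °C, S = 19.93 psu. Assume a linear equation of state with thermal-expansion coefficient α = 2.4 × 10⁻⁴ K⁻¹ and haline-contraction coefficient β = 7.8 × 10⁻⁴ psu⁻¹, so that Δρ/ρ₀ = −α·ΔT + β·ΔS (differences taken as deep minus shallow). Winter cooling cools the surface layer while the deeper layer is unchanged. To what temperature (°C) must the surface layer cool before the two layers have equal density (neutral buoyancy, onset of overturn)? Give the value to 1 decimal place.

6.8 °C

Neutral buoyancy requires Δρ = 0, i.e. −α(T_deep − T_surf′) + β(S_deep − S_surf) = 0.
T_surf′ = T_deep − (β/α)·ΔS = 6.7 − (7.8 × 10⁻⁴/2.4 × 10⁻⁴)·(-0.02) = 6.765 °C.
Cooling required: 18.5 − (6.765) = 11.735 °C.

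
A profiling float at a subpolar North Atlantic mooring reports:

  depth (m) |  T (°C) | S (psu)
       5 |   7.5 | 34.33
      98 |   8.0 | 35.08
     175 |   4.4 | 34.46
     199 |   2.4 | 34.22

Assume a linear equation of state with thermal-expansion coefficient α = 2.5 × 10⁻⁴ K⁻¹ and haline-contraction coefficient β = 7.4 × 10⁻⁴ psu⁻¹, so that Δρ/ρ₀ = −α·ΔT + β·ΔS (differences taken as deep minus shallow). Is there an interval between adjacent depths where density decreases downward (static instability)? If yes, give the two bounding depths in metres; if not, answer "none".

none

Evaluate Δρ/ρ₀ = −αΔT + βΔS across each adjacent pair:
  5–98 m: −αΔT+βΔS = −(2.5 × 10⁻⁴)(+0.5)+(7.4 × 10⁻⁴)(+0.75) = 4.3 × 10⁻⁴ → stable
  98–175 m: −αΔT+βΔS = −(2.5 × 10⁻⁴)(-3.6)+(7.4 × 10⁻⁴)(-0.62) = 4.4 × 10⁻⁴ → stable
  175–199 m: −αΔT+βΔS = −(2.5 × 10⁻⁴)(-2.0)+(7.4 × 10⁻⁴)(-0.24) = 3.2 × 10⁻⁴ → stable
Every interval has Δρ > 0: the column is stably stratified throughout.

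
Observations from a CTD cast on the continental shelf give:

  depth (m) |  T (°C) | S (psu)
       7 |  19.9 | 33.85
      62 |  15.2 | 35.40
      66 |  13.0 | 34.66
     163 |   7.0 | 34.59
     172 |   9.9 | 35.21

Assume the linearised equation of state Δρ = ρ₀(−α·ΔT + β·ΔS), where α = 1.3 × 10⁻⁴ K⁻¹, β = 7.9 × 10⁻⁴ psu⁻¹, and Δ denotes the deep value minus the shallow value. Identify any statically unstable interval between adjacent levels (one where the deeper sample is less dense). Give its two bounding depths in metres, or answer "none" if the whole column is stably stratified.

62–66 m

Evaluate Δρ/ρ₀ = −αΔT + βΔS across each adjacent pair:
  7–62 m: −αΔT+βΔS = −(1.3 × 10⁻⁴)(-4.7)+(7.9 × 10⁻⁴)(+1.55) = 1.8 × 10⁻³ → stable
  62–66 m: −αΔT+βΔS = −(1.3 × 10⁻⁴)(-2.2)+(7.9 × 10⁻⁴)(-0.74) = -3.0 × 10⁻⁴ → UNSTABLE
  66–163 m: −αΔT+βΔS = −(1.3 × 10⁻⁴)(-6.0)+(7.9 × 10⁻⁴)(-0.07) = 7.2 × 10⁻⁴ → stable
  163–172 m: −αΔT+βΔS = −(1.3 × 10⁻⁴)(+2.9)+(7.9 × 10⁻⁴)(+0.62) = 1.1 × 10⁻⁴ → stable
The 62–66 m interval has Δρ < 0: lighter water underlies denser water.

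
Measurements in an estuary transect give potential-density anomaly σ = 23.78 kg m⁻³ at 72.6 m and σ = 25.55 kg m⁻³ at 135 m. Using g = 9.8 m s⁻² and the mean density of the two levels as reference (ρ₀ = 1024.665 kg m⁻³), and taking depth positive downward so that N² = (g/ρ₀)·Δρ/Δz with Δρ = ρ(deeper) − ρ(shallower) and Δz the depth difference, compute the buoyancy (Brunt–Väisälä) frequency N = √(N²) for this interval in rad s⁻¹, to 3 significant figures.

Δρ = 1025.55 − 1023.78 = 1.77 kg m⁻³ over Δz = 135 − 72.6 = 62.4 m.
N² = (9.8/1024.665) × (1.77/62.4) = 2.7129 × 10⁻⁴ s⁻².
N = √(2.7129 × 10⁻⁴) = 0.016471 rad s⁻¹ ≈ 0.0165 rad s⁻¹.

0.0165 rad s⁻¹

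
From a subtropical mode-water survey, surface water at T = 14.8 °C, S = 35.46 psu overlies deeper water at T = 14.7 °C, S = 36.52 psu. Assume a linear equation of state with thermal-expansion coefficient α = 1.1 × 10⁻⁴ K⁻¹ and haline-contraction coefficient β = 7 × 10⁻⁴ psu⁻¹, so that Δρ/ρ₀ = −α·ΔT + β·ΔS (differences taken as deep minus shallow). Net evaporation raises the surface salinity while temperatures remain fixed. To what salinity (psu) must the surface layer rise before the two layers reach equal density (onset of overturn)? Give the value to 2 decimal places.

Neutral buoyancy requires −α(T_deep − T_surf) + β(S_deep − S_surf′) = 0.
S_surf′ = S_deep − (α/β)·ΔT = 36.52 − (1.1 × 10⁻⁴/7 × 10⁻⁴)·(-0.1) = 36.5357 psu.
Increase required: 36.5357 − 35.46 = 1.0757 psu.

36.54 psu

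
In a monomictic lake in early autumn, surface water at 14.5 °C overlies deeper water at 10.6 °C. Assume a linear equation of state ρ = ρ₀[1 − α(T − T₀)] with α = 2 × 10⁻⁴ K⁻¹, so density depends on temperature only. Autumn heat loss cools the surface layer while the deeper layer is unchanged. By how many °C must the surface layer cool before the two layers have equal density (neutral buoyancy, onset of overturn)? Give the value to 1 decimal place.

3.9 °C

With temperature the only control, equal density requires T_surf′ = T_deep.
T_surf′ = 10.6 °C.
Cooling required: 14.5 − 10.6 = 3.9 °C.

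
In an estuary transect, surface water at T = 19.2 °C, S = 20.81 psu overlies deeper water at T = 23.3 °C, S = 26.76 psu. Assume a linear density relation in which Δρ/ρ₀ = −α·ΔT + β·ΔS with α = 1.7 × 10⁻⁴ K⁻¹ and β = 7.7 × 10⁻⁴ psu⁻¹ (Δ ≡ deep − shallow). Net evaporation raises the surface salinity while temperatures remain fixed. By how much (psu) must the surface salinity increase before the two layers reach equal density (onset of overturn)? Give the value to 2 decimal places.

5.04 psu

Neutral buoyancy requires −α(T_deep − T_surf) + β(S_deep − S_surf′) = 0.
S_surf′ = S_deep − (α/β)·ΔT = 26.76 − (1.7 × 10⁻⁴/7.7 × 10⁻⁴)·(+4.1) = 25.8548 psu.
Increase required: 25.8548 − 20.81 = 5.0448 psu.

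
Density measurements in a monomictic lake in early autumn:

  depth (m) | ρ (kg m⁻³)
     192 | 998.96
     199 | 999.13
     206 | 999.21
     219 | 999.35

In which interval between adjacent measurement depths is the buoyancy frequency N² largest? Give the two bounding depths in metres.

192–199 m

Compute the density gradient over each adjacent pair:
  192–199 m: Δρ/Δz = 0.17/7 = 0.024 kg m⁻⁴
  199–206 m: Δρ/Δz = 0.08/7 = 0.011 kg m⁻⁴
  206–219 m: Δρ/Δz = 0.14/13 = 0.011 kg m⁻⁴
The largest gradient is in the 192–199 m interval — the pycnocline.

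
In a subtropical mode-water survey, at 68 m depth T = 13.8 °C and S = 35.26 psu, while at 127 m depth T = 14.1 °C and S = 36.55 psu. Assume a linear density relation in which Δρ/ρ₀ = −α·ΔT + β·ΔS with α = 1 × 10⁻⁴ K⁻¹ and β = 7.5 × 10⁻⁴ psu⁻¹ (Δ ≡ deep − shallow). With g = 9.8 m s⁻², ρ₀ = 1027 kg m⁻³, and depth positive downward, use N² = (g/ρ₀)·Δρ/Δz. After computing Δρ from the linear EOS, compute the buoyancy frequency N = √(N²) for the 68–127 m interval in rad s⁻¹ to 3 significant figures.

ΔT = +0.3 K, ΔS = +1.29 psu (deep − shallow).
Δρ/ρ₀ = −αΔT + βΔS = -3.00 × 10⁻⁵ + 9.675 × 10⁻⁴ = 9.375 × 10⁻⁴, so Δρ ≈ 0.9628 kg m⁻³.
N² = (g/ρ₀)·Δρ/Δz = g·(Δρ/ρ₀)/Δz = 9.8 × 9.375 × 10⁻⁴ / 59 = 1.5572 × 10⁻⁴ s⁻².
N = √(1.5572 × 10⁻⁴) = 0.012479 rad s⁻¹ ≈ 0.0125 rad s⁻¹.

0.0125 rad s⁻¹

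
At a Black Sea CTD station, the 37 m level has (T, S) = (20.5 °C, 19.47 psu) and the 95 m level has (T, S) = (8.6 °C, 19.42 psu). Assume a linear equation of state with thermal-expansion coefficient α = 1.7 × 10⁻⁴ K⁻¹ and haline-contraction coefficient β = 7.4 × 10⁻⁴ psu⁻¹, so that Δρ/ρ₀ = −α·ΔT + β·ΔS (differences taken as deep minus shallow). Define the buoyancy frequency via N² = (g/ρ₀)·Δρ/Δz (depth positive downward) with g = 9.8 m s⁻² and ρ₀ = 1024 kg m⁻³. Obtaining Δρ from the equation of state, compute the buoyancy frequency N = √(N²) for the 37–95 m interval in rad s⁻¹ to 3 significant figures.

0.0183 rad s⁻¹

ΔT = -11.9 K, ΔS = -0.05 psu (deep − shallow).
Δρ/ρ₀ = −αΔT + βΔS = 2.023 × 10⁻³ − 3.70 × 10⁻⁵ = 1.986 × 10⁻³, so Δρ ≈ 2.034 kg m⁻³.
N² = (g/ρ₀)·Δρ/Δz = g·(Δρ/ρ₀)/Δz = 9.8 × 1.986 × 10⁻³ / 58 = 3.3557 × 10⁻⁴ s⁻².
N = √(3.3557 × 10⁻⁴) = 0.018319 rad s⁻¹ ≈ 0.0183 rad s⁻¹.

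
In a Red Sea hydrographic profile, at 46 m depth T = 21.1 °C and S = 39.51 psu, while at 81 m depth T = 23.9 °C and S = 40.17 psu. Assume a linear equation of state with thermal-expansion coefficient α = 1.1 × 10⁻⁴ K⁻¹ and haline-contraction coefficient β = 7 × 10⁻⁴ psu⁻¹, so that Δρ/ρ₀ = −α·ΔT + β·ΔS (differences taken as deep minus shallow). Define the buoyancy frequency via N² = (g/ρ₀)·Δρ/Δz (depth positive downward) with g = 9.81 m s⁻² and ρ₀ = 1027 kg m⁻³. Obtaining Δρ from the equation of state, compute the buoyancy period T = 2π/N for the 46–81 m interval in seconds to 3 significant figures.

956 s

ΔT = +2.8 K, ΔS = +0.66 psu (deep − shallow).
Δρ/ρ₀ = −αΔT + βΔS = -3.08 × 10⁻⁴ + 4.62 × 10⁻⁴ = 1.54 × 10⁻⁴, so Δρ ≈ 0.1582 kg m⁻³.
N² = (g/ρ₀)·Δρ/Δz = g·(Δρ/ρ₀)/Δz = 9.81 × 1.54 × 10⁻⁴ / 35 = 4.3164 × 10⁻⁵ s⁻².
N = √(4.3164 × 10⁻⁵) = 6.5699 × 10⁻³ rad s⁻¹ → T = 2π/N = 956.36 s ≈ 956 s.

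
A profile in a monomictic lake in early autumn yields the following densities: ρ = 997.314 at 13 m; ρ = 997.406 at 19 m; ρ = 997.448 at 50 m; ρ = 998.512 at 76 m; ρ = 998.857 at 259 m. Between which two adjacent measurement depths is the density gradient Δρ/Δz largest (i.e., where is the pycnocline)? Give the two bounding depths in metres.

50–76 m

Compute the density gradient over each adjacent pair:
  13–19 m: Δρ/Δz = 0.092/6 = 0.015 kg m⁻⁴
  19–50 m: Δρ/Δz = 0.042/31 = 1.4 × 10⁻³ kg m⁻⁴
  50–76 m: Δρ/Δz = 1.064/26 = 0.041 kg m⁻⁴
  76–259 m: Δρ/Δz = 0.345/183 = 1.9 × 10⁻³ kg m⁻⁴
The largest gradient is in the 50–76 m interval — the pycnocline.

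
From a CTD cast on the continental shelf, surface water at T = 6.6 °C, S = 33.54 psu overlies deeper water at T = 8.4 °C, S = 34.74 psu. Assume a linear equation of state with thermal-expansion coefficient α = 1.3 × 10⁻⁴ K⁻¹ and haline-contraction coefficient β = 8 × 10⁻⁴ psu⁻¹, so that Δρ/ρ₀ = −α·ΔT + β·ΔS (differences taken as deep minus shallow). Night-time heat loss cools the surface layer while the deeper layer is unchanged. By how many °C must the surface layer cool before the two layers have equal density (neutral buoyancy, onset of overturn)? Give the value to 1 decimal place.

Neutral buoyancy requires Δρ = 0, i.e. −α(T_deep − T_surf′) + β(S_deep − S_surf) = 0.
T_surf′ = T_deep − (β/α)·ΔS = 8.4 − (8 × 10⁻⁴/1.3 × 10⁻⁴)·(+1.20) = 1.015 °C.
Cooling required: 6.6 − (1.015) = 5.585 °C.

5.6 °C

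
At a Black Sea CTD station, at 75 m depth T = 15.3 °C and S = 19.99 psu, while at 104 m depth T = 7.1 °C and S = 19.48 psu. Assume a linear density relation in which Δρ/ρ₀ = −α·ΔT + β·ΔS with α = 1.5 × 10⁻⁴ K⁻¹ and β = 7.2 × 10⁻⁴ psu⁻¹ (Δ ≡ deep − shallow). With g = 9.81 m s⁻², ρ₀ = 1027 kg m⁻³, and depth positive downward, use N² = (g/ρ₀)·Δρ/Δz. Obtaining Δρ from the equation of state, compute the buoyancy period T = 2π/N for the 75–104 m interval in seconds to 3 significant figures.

ΔT = -8.2 K, ΔS = -0.51 psu (deep − shallow).
Δρ/ρ₀ = −αΔT + βΔS = 1.23 × 10⁻³ − 3.672 × 10⁻⁴ = 8.628 × 10⁻⁴, so Δρ ≈ 0.8861 kg m⁻³.
N² = (g/ρ₀)·Δρ/Δz = g·(Δρ/ρ₀)/Δz = 9.81 × 8.628 × 10⁻⁴ / 29 = 2.9186 × 10⁻⁴ s⁻².
N = √(2.9186 × 10⁻⁴) = 0.017084 rad s⁻¹ → T = 2π/N = 367.78 s ≈ 368 s.

368 s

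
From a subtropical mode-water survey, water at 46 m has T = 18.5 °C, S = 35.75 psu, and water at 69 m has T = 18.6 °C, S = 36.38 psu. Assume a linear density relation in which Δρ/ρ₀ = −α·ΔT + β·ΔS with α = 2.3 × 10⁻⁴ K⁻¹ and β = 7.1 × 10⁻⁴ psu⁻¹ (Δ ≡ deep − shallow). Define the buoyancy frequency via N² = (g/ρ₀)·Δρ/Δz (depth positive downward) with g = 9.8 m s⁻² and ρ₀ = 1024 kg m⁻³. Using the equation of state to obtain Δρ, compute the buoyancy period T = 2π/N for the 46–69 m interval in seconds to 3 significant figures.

ΔT = +0.1 K, ΔS = +0.63 psu (deep − shallow).
Δρ/ρ₀ = −αΔT + βΔS = -2.30 × 10⁻⁵ + 4.473 × 10⁻⁴ = 4.243 × 10⁻⁴, so Δρ ≈ 0.4345 kg m⁻³.
N² = (g/ρ₀)·Δρ/Δz = g·(Δρ/ρ₀)/Δz = 9.8 × 4.243 × 10⁻⁴ / 23 = 1.8079 × 10⁻⁴ s⁻².
N = √(1.8079 × 10⁻⁴) = 0.013446 rad s⁻¹ → T = 2π/N = 467.29 s ≈ 467 s.

467 s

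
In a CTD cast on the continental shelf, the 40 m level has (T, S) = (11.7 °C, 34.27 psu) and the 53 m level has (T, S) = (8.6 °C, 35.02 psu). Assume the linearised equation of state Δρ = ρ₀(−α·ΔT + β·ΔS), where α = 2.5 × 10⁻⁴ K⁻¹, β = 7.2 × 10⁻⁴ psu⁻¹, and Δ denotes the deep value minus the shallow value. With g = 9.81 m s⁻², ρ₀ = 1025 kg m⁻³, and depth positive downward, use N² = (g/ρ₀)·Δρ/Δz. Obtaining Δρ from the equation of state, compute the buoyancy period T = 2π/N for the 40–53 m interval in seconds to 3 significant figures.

199 s

ΔT = -3.1 K, ΔS = +0.75 psu (deep − shallow).
Δρ/ρ₀ = −αΔT + βΔS = 7.75 × 10⁻⁴ + 5.40 × 10⁻⁴ = 1.315 × 10⁻³, so Δρ ≈ 1.348 kg m⁻³.
N² = (g/ρ₀)·Δρ/Δz = g·(Δρ/ρ₀)/Δz = 9.81 × 1.315 × 10⁻³ / 13 = 9.9232 × 10⁻⁴ s⁻².
N = √(9.9232 × 10⁻⁴) = 0.031501 rad s⁻¹ → T = 2π/N = 199.46 s ≈ 199 s.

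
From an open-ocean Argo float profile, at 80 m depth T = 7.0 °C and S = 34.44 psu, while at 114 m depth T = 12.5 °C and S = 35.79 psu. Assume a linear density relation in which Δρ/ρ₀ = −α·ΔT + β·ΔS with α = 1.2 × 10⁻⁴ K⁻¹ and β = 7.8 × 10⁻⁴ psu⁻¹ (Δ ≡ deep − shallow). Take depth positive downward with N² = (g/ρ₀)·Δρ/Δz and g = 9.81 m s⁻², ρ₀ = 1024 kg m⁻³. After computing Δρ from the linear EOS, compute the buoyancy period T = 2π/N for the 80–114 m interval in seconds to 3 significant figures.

590 s

ΔT = +5.5 K, ΔS = +1.35 psu (deep − shallow).
Δρ/ρ₀ = −αΔT + βΔS = -6.60 × 10⁻⁴ + 1.053 × 10⁻³ = 3.93 × 10⁻⁴, so Δρ ≈ 0.4024 kg m⁻³.
N² = (g/ρ₀)·Δρ/Δz = g·(Δρ/ρ₀)/Δz = 9.81 × 3.93 × 10⁻⁴ / 34 = 1.1339 × 10⁻⁴ s⁻².
N = √(1.1339 × 10⁻⁴) = 0.010648 rad s⁻¹ → T = 2π/N = 590.08 s ≈ 590 s.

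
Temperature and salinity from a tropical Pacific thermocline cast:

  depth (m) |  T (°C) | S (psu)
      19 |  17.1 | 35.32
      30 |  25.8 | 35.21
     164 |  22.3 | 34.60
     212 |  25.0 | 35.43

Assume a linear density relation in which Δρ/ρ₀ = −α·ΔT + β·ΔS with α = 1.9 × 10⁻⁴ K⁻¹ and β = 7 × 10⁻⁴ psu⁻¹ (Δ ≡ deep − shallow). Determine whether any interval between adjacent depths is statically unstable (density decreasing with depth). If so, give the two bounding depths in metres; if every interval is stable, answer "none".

19–30 m

Evaluate Δρ/ρ₀ = −αΔT + βΔS across each adjacent pair:
  19–30 m: −αΔT+βΔS = −(1.9 × 10⁻⁴)(+8.7)+(7 × 10⁻⁴)(-0.11) = -1.7 × 10⁻³ → UNSTABLE
  30–164 m: −αΔT+βΔS = −(1.9 × 10⁻⁴)(-3.5)+(7 × 10⁻⁴)(-0.61) = 2.4 × 10⁻⁴ → stable
  164–212 m: −αΔT+βΔS = −(1.9 × 10⁻⁴)(+2.7)+(7 × 10⁻⁴)(+0.83) = 6.8 × 10⁻⁵ → stable
The 19–30 m interval has Δρ < 0: lighter water underlies denser water.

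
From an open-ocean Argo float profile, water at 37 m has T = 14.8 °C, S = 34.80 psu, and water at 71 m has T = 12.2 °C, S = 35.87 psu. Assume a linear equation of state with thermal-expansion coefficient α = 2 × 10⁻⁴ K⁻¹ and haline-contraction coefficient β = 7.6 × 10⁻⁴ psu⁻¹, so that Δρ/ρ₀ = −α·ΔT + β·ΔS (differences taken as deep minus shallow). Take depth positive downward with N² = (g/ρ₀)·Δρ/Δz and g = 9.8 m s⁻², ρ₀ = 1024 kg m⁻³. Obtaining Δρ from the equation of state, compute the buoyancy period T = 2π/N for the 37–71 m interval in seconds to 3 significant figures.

ΔT = -2.6 K, ΔS = +1.07 psu (deep − shallow).
Δρ/ρ₀ = −αΔT + βΔS = 5.20 × 10⁻⁴ + 8.132 × 10⁻⁴ = 1.3332 × 10⁻³, so Δρ ≈ 1.365 kg m⁻³.
N² = (g/ρ₀)·Δρ/Δz = g·(Δρ/ρ₀)/Δz = 9.8 × 1.3332 × 10⁻³ / 34 = 3.8428 × 10⁻⁴ s⁻².
N = √(3.8428 × 10⁻⁴) = 0.019603 rad s⁻¹ → T = 2π/N = 320.52 s ≈ 321 s.

321 s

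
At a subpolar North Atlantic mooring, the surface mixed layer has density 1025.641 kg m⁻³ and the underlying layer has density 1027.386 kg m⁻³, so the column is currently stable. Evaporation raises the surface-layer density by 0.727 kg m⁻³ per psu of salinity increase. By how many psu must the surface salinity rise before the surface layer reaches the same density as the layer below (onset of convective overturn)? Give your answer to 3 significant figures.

Density deficit of the surface layer: 1027.386 − 1025.641 = 1.745 kg m⁻³.
Required change = 1.745 / 0.727 = 2.40 psu.

2.40 psu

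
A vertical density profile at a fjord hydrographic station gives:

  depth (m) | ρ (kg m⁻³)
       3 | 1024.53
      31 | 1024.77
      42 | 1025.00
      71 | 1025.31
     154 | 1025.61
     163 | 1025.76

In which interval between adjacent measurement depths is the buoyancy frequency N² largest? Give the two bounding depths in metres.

31–42 m

Compute the density gradient over each adjacent pair:
  3–31 m: Δρ/Δz = 0.24/28 = 8.6 × 10⁻³ kg m⁻⁴
  31–42 m: Δρ/Δz = 0.23/11 = 0.021 kg m⁻⁴
  42–71 m: Δρ/Δz = 0.31/29 = 0.011 kg m⁻⁴
  71–154 m: Δρ/Δz = 0.30/83 = 3.6 × 10⁻³ kg m⁻⁴
  154–163 m: Δρ/Δz = 0.15/9 = 0.017 kg m⁻⁴
The largest gradient is in the 31–42 m interval — the pycnocline.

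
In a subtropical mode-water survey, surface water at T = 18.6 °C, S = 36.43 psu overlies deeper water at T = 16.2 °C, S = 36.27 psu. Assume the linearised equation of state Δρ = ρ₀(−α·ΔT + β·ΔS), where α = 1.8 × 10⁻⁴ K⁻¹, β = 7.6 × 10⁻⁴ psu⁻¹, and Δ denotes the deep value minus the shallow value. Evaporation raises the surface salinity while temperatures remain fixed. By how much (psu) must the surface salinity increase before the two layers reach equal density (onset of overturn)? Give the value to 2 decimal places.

Neutral buoyancy requires −α(T_deep − T_surf) + β(S_deep − S_surf′) = 0.
S_surf′ = S_deep − (α/β)·ΔT = 36.27 − (1.8 × 10⁻⁴/7.6 × 10⁻⁴)·(-2.4) = 36.8384 psu.
Increase required: 36.8384 − 36.43 = 0.4084 psu.

0.41 psu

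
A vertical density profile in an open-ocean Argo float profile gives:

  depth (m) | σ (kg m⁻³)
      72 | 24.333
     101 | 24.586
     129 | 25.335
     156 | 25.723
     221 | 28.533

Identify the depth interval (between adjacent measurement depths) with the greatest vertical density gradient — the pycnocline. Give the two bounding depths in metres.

Compute the density gradient over each adjacent pair:
  72–101 m: Δρ/Δz = 0.253/29 = 8.7 × 10⁻³ kg m⁻⁴
  101–129 m: Δρ/Δz = 0.749/28 = 0.027 kg m⁻⁴
  129–156 m: Δρ/Δz = 0.388/27 = 0.014 kg m⁻⁴
  156–221 m: Δρ/Δz = 2.810/65 = 0.043 kg m⁻⁴
The largest gradient is in the 156–221 m interval — the pycnocline.

156–221 m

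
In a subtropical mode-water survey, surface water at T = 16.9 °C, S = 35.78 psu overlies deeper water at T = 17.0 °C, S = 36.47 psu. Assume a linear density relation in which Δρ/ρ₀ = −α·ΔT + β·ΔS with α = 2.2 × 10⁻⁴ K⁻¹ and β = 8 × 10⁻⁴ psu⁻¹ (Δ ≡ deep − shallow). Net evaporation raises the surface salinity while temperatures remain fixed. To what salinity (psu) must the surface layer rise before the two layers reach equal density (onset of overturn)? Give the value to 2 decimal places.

36.44 psu

Neutral buoyancy requires −α(T_deep − T_surf) + β(S_deep − S_surf′) = 0.
S_surf′ = S_deep − (α/β)·ΔT = 36.47 − (2.2 × 10⁻⁴/8 × 10⁻⁴)·(+0.1) = 36.4425 psu.
Increase required: 36.4425 − 35.78 = 0.6625 psu.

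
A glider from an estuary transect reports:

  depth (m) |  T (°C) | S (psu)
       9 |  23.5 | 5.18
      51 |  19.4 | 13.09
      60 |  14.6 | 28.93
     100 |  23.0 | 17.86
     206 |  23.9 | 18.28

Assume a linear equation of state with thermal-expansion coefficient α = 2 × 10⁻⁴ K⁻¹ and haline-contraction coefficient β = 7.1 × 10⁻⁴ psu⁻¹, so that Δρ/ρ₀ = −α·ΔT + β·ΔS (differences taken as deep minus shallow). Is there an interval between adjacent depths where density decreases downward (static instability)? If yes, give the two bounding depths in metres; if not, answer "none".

60–100 m

Evaluate Δρ/ρ₀ = −αΔT + βΔS across each adjacent pair:
  9–51 m: −αΔT+βΔS = −(2 × 10⁻⁴)(-4.1)+(7.1 × 10⁻⁴)(+7.91) = 6.4 × 10⁻³ → stable
  51–60 m: −αΔT+βΔS = −(2 × 10⁻⁴)(-4.8)+(7.1 × 10⁻⁴)(+15.84) = 0.012 → stable
  60–100 m: −αΔT+βΔS = −(2 × 10⁻⁴)(+8.4)+(7.1 × 10⁻⁴)(-11.07) = -9.5 × 10⁻³ → UNSTABLE
  100–206 m: −αΔT+βΔS = −(2 × 10⁻⁴)(+0.9)+(7.1 × 10⁻⁴)(+0.42) = 1.2 × 10⁻⁴ → stable
The 60–100 m interval has Δρ < 0: lighter water underlies denser water.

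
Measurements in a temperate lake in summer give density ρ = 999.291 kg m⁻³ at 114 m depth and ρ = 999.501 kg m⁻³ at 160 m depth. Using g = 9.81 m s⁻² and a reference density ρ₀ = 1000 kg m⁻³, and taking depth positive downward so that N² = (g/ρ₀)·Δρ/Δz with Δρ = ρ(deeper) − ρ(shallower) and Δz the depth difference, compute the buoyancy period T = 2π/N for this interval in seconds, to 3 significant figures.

939 s

Δρ = 999.501 − 999.291 = 0.210 kg m⁻³ over Δz = 160 − 114 = 46 m.
N² = (9.81/1000) × (0.210/46) = 4.4785 × 10⁻⁵ s⁻².
N = √(4.4785 × 10⁻⁵) = 6.6922 × 10⁻³ rad s⁻¹, so T = 2π/N = 938.88 s ≈ 939 s.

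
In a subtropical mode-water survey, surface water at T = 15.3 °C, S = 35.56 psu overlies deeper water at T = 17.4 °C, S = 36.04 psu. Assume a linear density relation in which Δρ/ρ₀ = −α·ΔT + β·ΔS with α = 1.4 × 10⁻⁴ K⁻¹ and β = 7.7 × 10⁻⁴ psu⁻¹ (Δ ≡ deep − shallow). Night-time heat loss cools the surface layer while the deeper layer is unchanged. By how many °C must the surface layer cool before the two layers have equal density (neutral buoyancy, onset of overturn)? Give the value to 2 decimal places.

0.54 °C

Neutral buoyancy requires Δρ = 0, i.e. −α(T_deep − T_surf′) + β(S_deep − S_surf) = 0.
T_surf′ = T_deep − (β/α)·ΔS = 17.4 − (7.7 × 10⁻⁴/1.4 × 10⁻⁴)·(+0.48) = 14.7600 °C.
Cooling required: 15.3 − (14.7600) = 0.5400 °C.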